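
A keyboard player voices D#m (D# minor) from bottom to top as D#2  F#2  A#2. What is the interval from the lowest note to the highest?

P5

The outer voices are D#2 and A#2.
From D# to A# is 7 semitones, exactly the perfect fifth.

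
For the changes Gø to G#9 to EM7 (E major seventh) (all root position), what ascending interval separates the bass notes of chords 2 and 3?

The roots are G# and E.
G# up to E is 8 semitones, a half step narrower than a major sixth, so the interval is minor.

m6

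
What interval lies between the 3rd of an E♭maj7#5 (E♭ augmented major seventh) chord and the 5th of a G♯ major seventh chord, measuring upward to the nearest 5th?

augmented fifth

The 3rd of E♭maj7#5 (E♭ augmented major seventh) is G; the 5th of G♯ major seventh is D♯.
5 letter names make it a fifth; at 8 semitones (a half step wider than perfect) the quality is augmented.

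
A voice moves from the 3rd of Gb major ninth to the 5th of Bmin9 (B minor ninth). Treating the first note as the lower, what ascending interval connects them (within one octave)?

augmented fifth

The 3rd of Gb major ninth is Bb; the 5th of Bmin9 (B minor ninth) is F#.
From Bb to F#: 8 semitones over a fifth = augmented.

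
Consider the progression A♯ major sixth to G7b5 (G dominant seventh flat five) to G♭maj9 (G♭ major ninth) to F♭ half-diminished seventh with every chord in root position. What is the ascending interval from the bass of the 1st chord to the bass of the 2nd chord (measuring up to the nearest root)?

diminished seventh

The roots are A♯ and G.
A♯ up to G is 9 semitones, a whole step narrower than a major seventh, so the interval is diminished.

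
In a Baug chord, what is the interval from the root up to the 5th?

augmented fifth

Baug (B augmented): B–D♯–F𝄪.
The root is B and the 5th is F𝄪.
B up to F𝄪 is 8 semitones, a half step wider than a perfect fifth, so the interval is augmented.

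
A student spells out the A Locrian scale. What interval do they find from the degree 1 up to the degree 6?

minor sixth

A locrian: A B♭ C D E♭ F G.
The degree 1 is A and the 6th scale degree is F.
A up to F is 8 semitones, a half step narrower than a major sixth, so the interval is minor.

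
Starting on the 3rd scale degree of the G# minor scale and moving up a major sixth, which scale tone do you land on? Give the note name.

The scale is G# A# B C# D# E F#.
The 3rd scale degree is B; a major sixth above that is G# — scale degree 1.

G#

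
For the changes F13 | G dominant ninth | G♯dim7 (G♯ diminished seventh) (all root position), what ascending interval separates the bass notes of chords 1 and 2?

major second

The roots are F and G.
From F to G is 2 semitones, exactly the major second.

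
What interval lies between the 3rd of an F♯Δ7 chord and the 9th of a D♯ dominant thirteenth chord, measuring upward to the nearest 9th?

perfect fifth

The 3rd of F♯Δ7 is A♯; the 9th of D♯ dominant thirteenth is E♯.
From A♯ to E♯ is 7 semitones, exactly the perfect fifth.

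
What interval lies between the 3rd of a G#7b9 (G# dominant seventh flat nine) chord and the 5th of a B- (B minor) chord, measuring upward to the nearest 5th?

G#7b9 (G# dominant seventh flat nine) has B# as its 3rd, and B- (B minor) has F# as its 5th.
B# up to F# is 6 semitones, a half step narrower than a perfect fifth, so the interval is diminished.

diminished fifth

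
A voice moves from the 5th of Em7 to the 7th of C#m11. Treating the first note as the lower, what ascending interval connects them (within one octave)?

Em7 has B as its 5th, and C#m11 has B as its 7th.
From B to B is 0 semitones, exactly the perfect unison.

perfect unison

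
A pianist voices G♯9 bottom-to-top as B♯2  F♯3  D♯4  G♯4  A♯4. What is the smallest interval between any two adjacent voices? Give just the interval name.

major second

Adjacent intervals: B♯2→F♯3 = diminished fifth; F♯3→D♯4 = major sixth; D♯4→G♯4 = perfect fourth; G♯4→A♯4 = major second.
The smallest is G♯4 to A♯4, a major second (2 semitones).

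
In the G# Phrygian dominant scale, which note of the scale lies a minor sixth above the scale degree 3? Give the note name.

The scale is G# A B# C# D# E F#.
The scale degree 3 is B#; a minor sixth above that is G# — scale degree 1.

G#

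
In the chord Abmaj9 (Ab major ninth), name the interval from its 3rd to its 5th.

The chord tones of Abmaj9 are Ab C Eb G Bb.
That puts C below Eb.
3 letter names make it a third; at 3 semitones (a half step narrower than major) the quality is minor.

minor 3rd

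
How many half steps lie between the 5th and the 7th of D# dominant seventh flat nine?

3

D#7b9: D#-F##-A#-C#-E.
A# to C# is a minor third: 3 semitones.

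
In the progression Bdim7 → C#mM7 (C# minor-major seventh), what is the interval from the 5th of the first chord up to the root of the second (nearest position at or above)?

Bdim7 has F as its 5th, and C#mM7 (C# minor-major seventh) has C# as its root.
From F to C#: 8 semitones over a fifth = augmented.

augmented fifth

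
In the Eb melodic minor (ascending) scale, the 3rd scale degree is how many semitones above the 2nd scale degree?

The scale is Eb F Gb Ab Bb C D.
F up to Gb is a minor second — 1 semitone.

1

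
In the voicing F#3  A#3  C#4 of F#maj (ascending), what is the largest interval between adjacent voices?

major third

Adjacent intervals: F#3→A#3 = major third; A#3→C#4 = minor third.
The largest is F#3 to A#3, a major third (4 semitones).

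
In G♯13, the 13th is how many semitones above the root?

Spelling the chord: G♯–B♯–D♯–F♯–A♯–E♯.
G♯ to E♯ is a major thirteenth: 21 semitones.

21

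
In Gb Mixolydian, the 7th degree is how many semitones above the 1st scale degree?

The scale is Gb Ab Bb Cb Db Eb Fb.
Gb up to Fb is a minor seventh — 10 semitones.

10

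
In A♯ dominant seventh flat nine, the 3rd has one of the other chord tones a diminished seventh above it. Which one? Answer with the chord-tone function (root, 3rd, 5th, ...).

9th

Spelling the chord: A♯, C𝄪, E♯, G♯, B.
The 3rd is C𝄪. A diminished seventh above C𝄪 is B.
B is the chord's 9th.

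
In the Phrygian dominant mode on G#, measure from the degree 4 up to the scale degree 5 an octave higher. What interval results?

major ninth

G# phrygian dominant: G# A B# C# D# E F#.
So we need the interval from C# up to D#.
C# up to D# spans 9 letter names and 14 semitones — a major ninth.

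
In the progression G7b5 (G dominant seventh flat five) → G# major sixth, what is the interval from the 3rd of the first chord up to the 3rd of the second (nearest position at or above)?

A1

G7b5 (G dominant seventh flat five) has B as its 3rd, and G# major sixth has B# as its 3rd.
1 letter names make it a unison; at 1 semitone (a half step wider than perfect) the quality is augmented.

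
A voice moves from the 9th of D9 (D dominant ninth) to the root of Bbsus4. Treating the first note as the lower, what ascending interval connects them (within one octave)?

diminished fifth

D9 (D dominant ninth) has E as its 9th, and Bbsus4 has Bb as its root.
E up to Bb is 6 semitones, a half step narrower than a perfect fifth, so the interval is diminished.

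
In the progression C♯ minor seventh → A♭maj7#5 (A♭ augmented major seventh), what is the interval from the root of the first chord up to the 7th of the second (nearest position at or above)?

C♯ minor seventh has C♯ as its root, and A♭maj7#5 (A♭ augmented major seventh) has G as its 7th.
C♯ up to G is 6 semitones, a half step narrower than a perfect fifth, so the interval is diminished.

diminished 5th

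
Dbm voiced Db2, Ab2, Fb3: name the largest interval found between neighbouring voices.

Adjacent intervals: Db2→Ab2 = perfect fifth; Ab2→Fb3 = minor sixth.
The largest is Ab2 to Fb3, a minor sixth (8 semitones).

minor sixth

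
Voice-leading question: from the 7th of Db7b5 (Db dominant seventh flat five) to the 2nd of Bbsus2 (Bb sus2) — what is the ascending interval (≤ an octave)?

Db7b5 (Db dominant seventh flat five) has Cb as its 7th, and Bbsus2 (Bb sus2) has C as its 2nd.
From Cb to C: 1 semitone over a unison = augmented.

augmented 1st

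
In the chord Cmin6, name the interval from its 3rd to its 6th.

Spelling the chord: C–E♭–G–A.
3rd = E♭; 6th = A.
4 letter names make it a fourth; at 6 semitones (a half step wider than perfect) the quality is augmented.

augmented fourth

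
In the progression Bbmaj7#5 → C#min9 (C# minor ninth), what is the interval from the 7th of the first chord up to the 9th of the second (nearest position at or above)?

augmented fourth

Bbmaj7#5 has A as its 7th, and C#min9 (C# minor ninth) has D# as its 9th.
From A to D#: 6 semitones over a fourth = augmented.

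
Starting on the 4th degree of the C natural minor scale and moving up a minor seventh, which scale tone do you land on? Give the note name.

The scale is C D E♭ F G A♭ B♭.
The 4th degree is F; a minor seventh above that is E♭ — scale degree 3.

Eb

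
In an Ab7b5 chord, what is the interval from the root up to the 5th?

Ab7b5 (Ab dominant seventh flat five) is spelled Ab–C–Ebb–Gb.
The root is Ab and the 5th is Ebb.
From Ab to Ebb: 6 semitones over a fifth = diminished.

diminished fifth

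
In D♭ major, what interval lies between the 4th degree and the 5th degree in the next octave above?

major ninth

Spelling D♭ major: D♭ E♭ F G♭ A♭ B♭ C.
4th degree = G♭; degree 5 (up an octave) = A♭.
From G♭ to A♭ is 14 semitones, exactly the major ninth.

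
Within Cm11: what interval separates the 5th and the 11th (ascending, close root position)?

The chord tones of Cm11 are C, Eb, G, Bb, D, F.
That puts G below F.
7 letter names make it a seventh; at 10 semitones (a half step narrower than major) the quality is minor.

minor seventh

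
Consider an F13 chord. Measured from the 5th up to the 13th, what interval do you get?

major ninth

The chord tones of F13 are F–A–C–Eb–G–D.
5th = C; 13th = D.
From C to D is 14 semitones, exactly the major ninth.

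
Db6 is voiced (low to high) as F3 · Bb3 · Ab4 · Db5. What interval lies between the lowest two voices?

perfect fourth

Those voices are F3 and Bb3.
F up to Bb spans 4 letter names and 5 semitones — a perfect fourth.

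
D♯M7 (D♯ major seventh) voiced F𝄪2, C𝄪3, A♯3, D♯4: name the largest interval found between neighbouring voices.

Adjacent intervals: F𝄪2→C𝄪3 = perfect fifth; C𝄪3→A♯3 = minor sixth; A♯3→D♯4 = perfect fourth.
The largest is C𝄪3 to A♯3, a minor sixth (8 semitones).

minor 6th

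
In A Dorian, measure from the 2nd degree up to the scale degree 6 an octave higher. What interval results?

Spelling A Dorian: A B C D E F# G.
That puts B below F#.
B up to F# spans 12 letter names and 19 semitones — a perfect twelfth.

perfect 12th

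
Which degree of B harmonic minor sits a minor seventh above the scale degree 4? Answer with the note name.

The scale is B C# D E F# G A#.
The scale degree 4 is E; a minor seventh above that is D — scale degree 3.

D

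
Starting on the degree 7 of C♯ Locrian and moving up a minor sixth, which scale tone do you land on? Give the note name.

The scale is C♯ D E F♯ G A B.
The degree 7 is B; a minor sixth above that is G — scale degree 5.

G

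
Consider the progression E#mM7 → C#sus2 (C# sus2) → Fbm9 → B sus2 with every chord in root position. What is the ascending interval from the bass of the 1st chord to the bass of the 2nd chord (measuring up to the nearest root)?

minor sixth

The roots are E# and C#.
From E# to C#: 8 semitones over a sixth = minor.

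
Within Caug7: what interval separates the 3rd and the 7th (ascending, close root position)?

diminished fifth

The chord tones of Caug7 are C, E, G♯, B♭.
That puts E below B♭.
E up to B♭ is 6 semitones, a half step narrower than a perfect fifth, so the interval is diminished.
That tritone between 3rd and 7th is what gives the dominant seventh its pull toward resolution.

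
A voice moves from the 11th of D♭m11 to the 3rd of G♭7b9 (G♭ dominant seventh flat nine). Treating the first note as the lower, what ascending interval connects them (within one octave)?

The 11th of D♭m11 is G♭; the 3rd of G♭7b9 (G♭ dominant seventh flat nine) is B♭.
Counting 3 letters and 4 half steps from G♭ gives a major third.

major third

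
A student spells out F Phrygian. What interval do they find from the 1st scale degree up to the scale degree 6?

minor sixth

F phrygian: F Gb Ab Bb C Db Eb.
The 1st scale degree is F and the 6th scale degree is Db.
F up to Db is 8 semitones, a half step narrower than a major sixth, so the interval is minor.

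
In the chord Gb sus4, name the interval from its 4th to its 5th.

Gb sus4 is spelled Gb–Cb–Db.
So we need the interval from Cb up to Db.
Cb up to Db spans 2 letter names and 2 semitones — a major second.

major 2nd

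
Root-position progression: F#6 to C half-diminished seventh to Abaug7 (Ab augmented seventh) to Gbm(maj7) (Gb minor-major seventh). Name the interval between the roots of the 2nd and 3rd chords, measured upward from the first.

The roots are C and Ab.
C up to Ab is 8 semitones, a half step narrower than a major sixth, so the interval is minor.

minor 6th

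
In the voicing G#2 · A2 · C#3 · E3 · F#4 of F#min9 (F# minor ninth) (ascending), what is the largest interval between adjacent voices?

Adjacent intervals: G#2→A2 = minor second; A2→C#3 = major third; C#3→E3 = minor third; E3→F#4 = major ninth.
The largest is E3 to F#4, a major ninth (14 semitones).

M9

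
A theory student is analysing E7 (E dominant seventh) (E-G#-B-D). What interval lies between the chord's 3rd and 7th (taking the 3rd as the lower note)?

3rd = G#; 7th = D.
5 letter names make it a fifth; at 6 semitones (a half step narrower than perfect) the quality is diminished.

d5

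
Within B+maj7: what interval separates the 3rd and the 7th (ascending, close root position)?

perfect 5th

The chord tones of Bmaj7#5 (B augmented major seventh) are B-D#-F##-A#.
So we need the interval from D# up to A#.
Counting 5 letters and 7 half steps from D# gives a perfect fifth.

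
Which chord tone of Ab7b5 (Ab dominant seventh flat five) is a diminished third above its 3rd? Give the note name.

Ab7b5 (Ab dominant seventh flat five): Ab–C–Ebb–Gb.
The 3rd is C. A diminished third above C is Ebb.
Ebb is the chord's 5th.

Ebb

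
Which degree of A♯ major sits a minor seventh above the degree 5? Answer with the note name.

D#

The scale is A♯ B♯ C𝄪 D♯ E♯ F𝄪 G𝄪.
The degree 5 is E♯; a minor seventh above that is D♯ — scale degree 4.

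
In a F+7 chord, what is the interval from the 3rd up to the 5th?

The chord tones of F augmented seventh are F-A-C♯-E♭.
That puts A below C♯.
Counting 3 letters and 4 half steps from A gives a major third.

major third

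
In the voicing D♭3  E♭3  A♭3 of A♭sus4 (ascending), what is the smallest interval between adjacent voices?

Adjacent intervals: D♭3→E♭3 = major second; E♭3→A♭3 = perfect fourth.
The smallest is D♭3 to E♭3, a major second (2 semitones).

major 2nd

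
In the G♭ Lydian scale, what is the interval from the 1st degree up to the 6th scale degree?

The scale runs G♭ A♭ B♭ C D♭ E♭ F.
1st degree = G♭; 6th scale degree = E♭.
Counting 6 letters and 9 half steps from G♭ gives a major sixth.

major sixth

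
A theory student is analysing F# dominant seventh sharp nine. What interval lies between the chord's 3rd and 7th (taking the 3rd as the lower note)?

The chord tones of F# dominant seventh sharp nine are F#–A#–C#–E–G##.
3rd = A#; 7th = E.
A# up to E is 6 semitones, a half step narrower than a perfect fifth, so the interval is diminished.

diminished 5th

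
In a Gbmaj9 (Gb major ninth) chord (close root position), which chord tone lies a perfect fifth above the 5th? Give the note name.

Gbmaj9 is spelled Gb-Bb-Db-F-Ab.
The 5th is Db. A perfect fifth above Db is Ab.
Ab is the chord's 9th.

Ab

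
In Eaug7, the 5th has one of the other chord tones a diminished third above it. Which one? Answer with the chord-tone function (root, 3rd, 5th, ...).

7th

Eaug7 is spelled E–G#–B#–D.
The 5th is B#. A diminished third above B# is D.
D is the chord's 7th.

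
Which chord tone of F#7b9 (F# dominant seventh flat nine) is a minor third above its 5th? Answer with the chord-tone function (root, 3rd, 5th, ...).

Spelling the chord: F#–A#–C#–E–G.
The 5th is C#. A minor third above C# is E.
E is the chord's 7th.

7th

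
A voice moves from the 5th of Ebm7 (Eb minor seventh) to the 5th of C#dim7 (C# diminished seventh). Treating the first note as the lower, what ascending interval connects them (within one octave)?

Ebm7 (Eb minor seventh) has Bb as its 5th, and C#dim7 (C# diminished seventh) has G as its 5th.
Bb up to G spans 6 letter names and 9 semitones — a major sixth.

major 6th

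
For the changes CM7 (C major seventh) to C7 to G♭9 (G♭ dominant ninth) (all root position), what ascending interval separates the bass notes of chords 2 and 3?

d5

The roots are C and G♭.
C up to G♭ is 6 semitones, a half step narrower than a perfect fifth, so the interval is diminished.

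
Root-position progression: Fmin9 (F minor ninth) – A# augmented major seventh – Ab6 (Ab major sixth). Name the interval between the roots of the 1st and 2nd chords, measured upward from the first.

augmented third

The roots are F and A#.
From F to A#: 5 semitones over a third = augmented.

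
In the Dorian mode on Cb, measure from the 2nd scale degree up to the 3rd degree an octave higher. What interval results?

Spelling the Dorian mode on Cb: Cb Db Ebb Fb Gb Ab Bbb.
That puts Db below Ebb.
Db up to Ebb is 13 semitones, a half step narrower than a major ninth, so the interval is minor.

minor ninth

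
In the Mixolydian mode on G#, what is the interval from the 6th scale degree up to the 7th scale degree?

minor 2nd

The scale runs G# A# B# C# D# E# F#.
That puts E# below F#.
2 letter names make it a second; at 1 semitone (a half step narrower than major) the quality is minor.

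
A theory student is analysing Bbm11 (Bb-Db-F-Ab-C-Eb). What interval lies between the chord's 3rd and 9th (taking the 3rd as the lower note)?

major seventh

3rd = Db; 9th = C.
Db up to C spans 7 letter names and 11 semitones — a major seventh.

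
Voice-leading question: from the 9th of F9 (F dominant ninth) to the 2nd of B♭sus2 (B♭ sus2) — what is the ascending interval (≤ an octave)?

perfect 4th

F9 (F dominant ninth) has G as its 9th, and B♭sus2 (B♭ sus2) has C as its 2nd.
From G to C is 5 semitones, exactly the perfect fourth.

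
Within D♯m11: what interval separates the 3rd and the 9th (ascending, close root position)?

M7

Spelling the chord: D♯-F♯-A♯-C♯-E♯-G♯.
So we need the interval from F♯ up to E♯.
Counting 7 letters and 11 half steps from F♯ gives a major seventh.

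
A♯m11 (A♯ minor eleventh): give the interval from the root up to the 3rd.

minor third

A♯m11 (A♯ minor eleventh): A♯–C♯–E♯–G♯–B♯–D♯.
Root = A♯; 3rd = C♯.
From A♯ to C♯: 3 semitones over a third = minor.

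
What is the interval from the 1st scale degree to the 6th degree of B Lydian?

The scale runs B C# D# E# F# G# A#.
1st scale degree = B; scale degree 6 = G#.
Counting 6 letters and 9 half steps from B gives a major sixth.

major 6th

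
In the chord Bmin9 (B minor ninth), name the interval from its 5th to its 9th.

Bmin9 is spelled B D F# A C#.
So we need the interval from F# up to C#.
F# up to C# spans 5 letter names and 7 semitones — a perfect fifth.

perfect fifth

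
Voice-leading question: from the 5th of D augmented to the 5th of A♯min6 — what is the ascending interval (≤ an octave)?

The 5th of D augmented is A♯; the 5th of A♯min6 is E♯.
A♯ up to E♯ spans 5 letter names and 7 semitones — a perfect fifth.

perfect 5th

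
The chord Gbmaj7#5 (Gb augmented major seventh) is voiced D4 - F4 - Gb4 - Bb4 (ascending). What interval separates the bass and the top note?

minor sixth

The outer voices are D4 and Bb4.
From D to Bb: 8 semitones over a sixth = minor.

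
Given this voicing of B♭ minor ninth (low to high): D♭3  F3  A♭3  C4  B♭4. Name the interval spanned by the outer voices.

The outer voices are D♭3 and B♭4.
From D♭ to B♭ is 21 semitones, exactly the major thirteenth.

major thirteenth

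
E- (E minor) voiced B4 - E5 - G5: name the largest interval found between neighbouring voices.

Adjacent intervals: B4→E5 = perfect fourth; E5→G5 = minor third.
The largest is B4 to E5, a perfect fourth (5 semitones).

perfect fourth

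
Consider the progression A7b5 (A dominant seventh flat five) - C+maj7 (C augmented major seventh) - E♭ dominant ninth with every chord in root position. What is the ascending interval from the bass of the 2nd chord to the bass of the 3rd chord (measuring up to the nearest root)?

minor 3rd

The roots are C and E♭.
3 letter names make it a third; at 3 semitones (a half step narrower than major) the quality is minor.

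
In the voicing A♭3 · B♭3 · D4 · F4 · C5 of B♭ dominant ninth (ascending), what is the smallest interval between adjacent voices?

major second

Adjacent intervals: A♭3→B♭3 = major second; B♭3→D4 = major third; D4→F4 = minor third; F4→C5 = perfect fifth.
The smallest is A♭3 to B♭3, a major second (2 semitones).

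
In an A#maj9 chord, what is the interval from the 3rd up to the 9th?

The chord tones of A#maj9 are A#–C##–E#–G##–B#.
The 3rd is C## and the 9th is B#.
7 letter names make it a seventh; at 10 semitones (a half step narrower than major) the quality is minor.

minor seventh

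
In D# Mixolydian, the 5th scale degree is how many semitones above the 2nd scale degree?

The scale is D# E# F## G# A# B# C#.
E# up to A# is a perfect fourth — 5 semitones.

5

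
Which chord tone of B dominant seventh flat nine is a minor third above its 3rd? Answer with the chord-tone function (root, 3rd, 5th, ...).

5th

The chord tones of B7b9 are B-D#-F#-A-C.
The 3rd is D#. A minor third above D# is F#.
F# is the chord's 5th.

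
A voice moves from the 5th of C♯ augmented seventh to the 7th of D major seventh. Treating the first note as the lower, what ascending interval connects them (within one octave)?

C♯ augmented seventh has G𝄪 as its 5th, and D major seventh has C♯ as its 7th.
G𝄪 up to C♯ is 4 semitones, a half step narrower than a perfect fourth, so the interval is diminished.

diminished fourth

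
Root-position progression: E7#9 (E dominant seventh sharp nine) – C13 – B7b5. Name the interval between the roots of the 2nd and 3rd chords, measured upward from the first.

major 7th

The roots are C and B.
C up to B spans 7 letter names and 11 semitones — a major seventh.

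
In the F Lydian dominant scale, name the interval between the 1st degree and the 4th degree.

augmented 4th

The scale runs F G A B C D Eb.
That puts F below B.
F up to B is 6 semitones, a half step wider than a perfect fourth, so the interval is augmented.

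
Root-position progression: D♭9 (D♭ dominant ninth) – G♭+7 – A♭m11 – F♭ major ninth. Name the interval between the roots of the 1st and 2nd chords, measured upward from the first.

The roots are D♭ and G♭.
Counting 4 letters and 5 half steps from D♭ gives a perfect fourth.

perfect 4th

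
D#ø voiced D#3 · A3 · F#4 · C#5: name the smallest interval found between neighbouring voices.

diminished fifth

Adjacent intervals: D#3→A3 = diminished fifth; A3→F#4 = major sixth; F#4→C#5 = perfect fifth.
The smallest is D#3 to A3, a diminished fifth (6 semitones).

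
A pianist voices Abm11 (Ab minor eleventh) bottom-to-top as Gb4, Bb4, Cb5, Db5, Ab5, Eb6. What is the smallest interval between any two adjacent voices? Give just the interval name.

Adjacent intervals: Gb4→Bb4 = major third; Bb4→Cb5 = minor second; Cb5→Db5 = major second; Db5→Ab5 = perfect fifth; Ab5→Eb6 = perfect fifth.
The smallest is Bb4 to Cb5, a minor second (1 semitone).

minor second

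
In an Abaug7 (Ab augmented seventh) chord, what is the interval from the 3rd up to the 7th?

The chord tones of Abaug7 are Ab–C–E–Gb.
3rd = C; 7th = Gb.
5 letter names make it a fifth; at 6 semitones (a half step narrower than perfect) the quality is diminished.

diminished fifth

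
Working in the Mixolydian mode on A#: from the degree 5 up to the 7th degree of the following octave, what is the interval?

minor tenth

A# mixolydian: A# B# C## D# E# F## G#.
Degree 5 = E#; 7th scale degree (up an octave) = G#.
From E# to G#: 15 semitones over a tenth = minor.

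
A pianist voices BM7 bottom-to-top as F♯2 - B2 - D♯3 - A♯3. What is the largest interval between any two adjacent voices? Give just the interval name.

perfect 5th

Adjacent intervals: F♯2→B2 = perfect fourth; B2→D♯3 = major third; D♯3→A♯3 = perfect fifth.
The largest is D♯3 to A♯3, a perfect fifth (7 semitones).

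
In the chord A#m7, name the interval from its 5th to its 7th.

The chord tones of A#-7 are A# C# E# G#.
The 5th is E# and the 7th is G#.
3 letter names make it a third; at 3 semitones (a half step narrower than major) the quality is minor.

m3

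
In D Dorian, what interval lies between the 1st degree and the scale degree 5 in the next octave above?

perfect 12th

D dorian: D E F G A B C.
1st degree = D; scale degree 5 (up an octave) = A.
From D to A is 19 semitones, exactly the perfect twelfth.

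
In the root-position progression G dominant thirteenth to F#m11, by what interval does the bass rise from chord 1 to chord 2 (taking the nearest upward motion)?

M7

The roots are G and F#.
From G to F# is 11 semitones, exactly the major seventh.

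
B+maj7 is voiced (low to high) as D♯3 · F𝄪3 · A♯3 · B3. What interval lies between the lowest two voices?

major 3rd

Those voices are D♯3 and F𝄪3.
Counting 3 letters and 4 half steps from D♯ gives a major third.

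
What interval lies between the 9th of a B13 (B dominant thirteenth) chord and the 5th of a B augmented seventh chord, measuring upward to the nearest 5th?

B13 (B dominant thirteenth) has C♯ as its 9th, and B augmented seventh has F𝄪 as its 5th.
4 letter names make it a fourth; at 6 semitones (a half step wider than perfect) the quality is augmented.

augmented fourth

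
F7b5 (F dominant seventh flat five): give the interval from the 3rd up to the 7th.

diminished fifth

Spelling the chord: F, A, C♭, E♭.
The 3rd is A and the 7th is E♭.
5 letter names make it a fifth; at 6 semitones (a half step narrower than perfect) the quality is diminished.
That tritone between 3rd and 7th is what gives the dominant seventh its pull toward resolution.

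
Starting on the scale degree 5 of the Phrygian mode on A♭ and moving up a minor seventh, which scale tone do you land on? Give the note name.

The scale is A♭ B𝄫 C♭ D♭ E♭ F♭ G♭.
The scale degree 5 is E♭; a minor seventh above that is D♭ — scale degree 4.

Db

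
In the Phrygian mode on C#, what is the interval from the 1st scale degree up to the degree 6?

m6

C# phrygian: C# D E F# G# A B.
So we need the interval from C# up to A.
C# up to A is 8 semitones, a half step narrower than a major sixth, so the interval is minor.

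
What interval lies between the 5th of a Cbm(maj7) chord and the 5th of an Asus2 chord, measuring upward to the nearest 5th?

augmented sixth

The 5th of Cbm(maj7) is Gb; the 5th of Asus2 is E.
6 letter names make it a sixth; at 10 semitones (a half step wider than major) the quality is augmented.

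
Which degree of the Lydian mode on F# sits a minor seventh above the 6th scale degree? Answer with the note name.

C#

The scale is F# G# A# B# C# D# E#.
The 6th scale degree is D#; a minor seventh above that is C# — scale degree 5.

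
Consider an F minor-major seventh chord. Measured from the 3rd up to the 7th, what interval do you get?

The chord tones of Fm(maj7) are F, Ab, C, E.
So we need the interval from Ab up to E.
From Ab to E: 8 semitones over a fifth = augmented.

augmented fifth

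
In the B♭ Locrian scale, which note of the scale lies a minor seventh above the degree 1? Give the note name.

Ab

The scale is B♭ C♭ D♭ E♭ F♭ G♭ A♭.
The degree 1 is B♭; a minor seventh above that is A♭ — scale degree 7.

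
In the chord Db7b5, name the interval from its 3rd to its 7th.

diminished 5th

Db dominant seventh flat five: Db F Abb Cb.
That puts F below Cb.
From F to Cb: 6 semitones over a fifth = diminished.
This 3–7 tritone is the characteristic tension at the heart of the dominant sound.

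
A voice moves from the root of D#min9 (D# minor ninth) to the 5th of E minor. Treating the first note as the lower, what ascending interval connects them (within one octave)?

minor sixth

The root of D#min9 (D# minor ninth) is D#; the 5th of E minor is B.
6 letter names make it a sixth; at 8 semitones (a half step narrower than major) the quality is minor.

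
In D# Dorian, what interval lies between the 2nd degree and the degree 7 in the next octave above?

D# dorian: D# E# F# G# A# B# C#.
So we need the interval from E# up to C#.
From E# to C#: 20 semitones over a thirteenth = minor.

m13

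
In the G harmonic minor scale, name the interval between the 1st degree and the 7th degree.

Spelling the G harmonic minor scale: G A Bb C D Eb F#.
So we need the interval from G up to F#.
Counting 7 letters and 11 half steps from G gives a major seventh.

M7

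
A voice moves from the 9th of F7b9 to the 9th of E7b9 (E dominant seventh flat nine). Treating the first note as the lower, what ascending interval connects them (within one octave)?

major seventh

The 9th of F7b9 is G♭; the 9th of E7b9 (E dominant seventh flat nine) is F.
From G♭ to F is 11 semitones, exactly the major seventh.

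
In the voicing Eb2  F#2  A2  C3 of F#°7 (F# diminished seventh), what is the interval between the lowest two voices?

augmented second

Those voices are Eb2 and F#2.
2 letter names make it a second; at 3 semitones (a half step wider than major) the quality is augmented.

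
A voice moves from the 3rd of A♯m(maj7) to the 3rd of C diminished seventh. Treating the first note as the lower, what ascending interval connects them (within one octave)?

A♯m(maj7) has C♯ as its 3rd, and C diminished seventh has E♭ as its 3rd.
From C♯ to E♭: 2 semitones over a third = diminished.

diminished 3rd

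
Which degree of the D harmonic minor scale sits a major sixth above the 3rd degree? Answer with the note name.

D

The scale is D E F G A Bb C#.
The 3rd degree is F; a major sixth above that is D — scale degree 1.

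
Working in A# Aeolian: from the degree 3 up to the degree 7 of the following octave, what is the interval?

perfect twelfth

The scale runs A# B# C# D# E# F# G#.
The degree 3 is C# and the scale degree 7 (up an octave) is G#.
From C# to G# is 19 semitones, exactly the perfect twelfth.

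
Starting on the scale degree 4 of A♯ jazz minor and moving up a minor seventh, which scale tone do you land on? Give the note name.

C#

The scale is A♯ B♯ C♯ D♯ E♯ F𝄪 G𝄪.
The scale degree 4 is D♯; a minor seventh above that is C♯ — scale degree 3.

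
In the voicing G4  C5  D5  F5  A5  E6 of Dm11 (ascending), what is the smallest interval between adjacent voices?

Adjacent intervals: G4→C5 = perfect fourth; C5→D5 = major second; D5→F5 = minor third; F5→A5 = major third; A5→E6 = perfect fifth.
The smallest is C5 to D5, a major second (2 semitones).

major second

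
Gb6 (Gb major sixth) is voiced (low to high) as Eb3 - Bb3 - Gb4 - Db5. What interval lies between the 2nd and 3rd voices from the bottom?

Those voices are Bb3 and Gb4.
Bb up to Gb is 8 semitones, a half step narrower than a major sixth, so the interval is minor.

minor sixth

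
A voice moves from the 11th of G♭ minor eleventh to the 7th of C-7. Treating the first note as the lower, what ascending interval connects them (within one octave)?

major 7th

The 11th of G♭ minor eleventh is C♭; the 7th of C-7 is B♭.
C♭ up to B♭ spans 7 letter names and 11 semitones — a major seventh.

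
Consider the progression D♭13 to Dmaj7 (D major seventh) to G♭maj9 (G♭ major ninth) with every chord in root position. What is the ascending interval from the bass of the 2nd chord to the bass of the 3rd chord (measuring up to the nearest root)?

diminished fourth

The roots are D and G♭.
D up to G♭ is 4 semitones, a half step narrower than a perfect fourth, so the interval is diminished.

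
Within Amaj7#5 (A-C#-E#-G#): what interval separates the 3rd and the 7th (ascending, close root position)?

perfect fifth

The 3rd is C# and the 7th is G#.
From C# to G# is 7 semitones, exactly the perfect fifth.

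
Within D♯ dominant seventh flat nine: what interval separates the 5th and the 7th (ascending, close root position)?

minor third

The chord tones of D♯7b9 are D♯, F𝄪, A♯, C♯, E.
That puts A♯ below C♯.
From A♯ to C♯: 3 semitones over a third = minor.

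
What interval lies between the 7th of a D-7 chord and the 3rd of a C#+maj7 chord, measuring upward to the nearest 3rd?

augmented third

The 7th of D-7 is C; the 3rd of C#+maj7 is E#.
C up to E# is 5 semitones, a half step wider than a major third, so the interval is augmented.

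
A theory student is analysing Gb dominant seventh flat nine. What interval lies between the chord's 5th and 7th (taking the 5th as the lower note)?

minor 3rd

Spelling the chord: Gb Bb Db Fb Abb.
That puts Db below Fb.
From Db to Fb: 3 semitones over a third = minor.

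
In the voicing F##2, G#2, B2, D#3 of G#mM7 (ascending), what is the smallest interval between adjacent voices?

m2

Adjacent intervals: F##2→G#2 = minor second; G#2→B2 = minor third; B2→D#3 = major third.
The smallest is F##2 to G#2, a minor second (1 semitone).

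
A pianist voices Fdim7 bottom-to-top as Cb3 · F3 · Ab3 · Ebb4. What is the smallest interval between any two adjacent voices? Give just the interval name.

Adjacent intervals: Cb3→F3 = augmented fourth; F3→Ab3 = minor third; Ab3→Ebb4 = diminished fifth.
The smallest is F3 to Ab3, a minor third (3 semitones).

minor third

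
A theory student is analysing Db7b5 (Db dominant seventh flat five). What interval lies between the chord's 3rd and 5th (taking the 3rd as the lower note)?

diminished 3rd

The chord tones of Db7b5 (Db dominant seventh flat five) are Db F Abb Cb.
3rd = F; 5th = Abb.
From F to Abb: 2 semitones over a third = diminished.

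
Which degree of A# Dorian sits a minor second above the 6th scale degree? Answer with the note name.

The scale is A# B# C# D# E# F## G#.
The 6th scale degree is F##; a minor second above that is G# — scale degree 7.

G#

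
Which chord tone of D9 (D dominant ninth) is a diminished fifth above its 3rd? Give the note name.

D9 is spelled D-F♯-A-C-E.
The 3rd is F♯. A diminished fifth above F♯ is C.
C is the chord's 7th.

C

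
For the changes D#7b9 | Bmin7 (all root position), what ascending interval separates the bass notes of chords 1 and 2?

The roots are D# and B.
From D# to B: 8 semitones over a sixth = minor.

minor sixth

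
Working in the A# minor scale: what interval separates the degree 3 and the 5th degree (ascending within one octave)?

Spelling the A# minor scale: A# B# C# D# E# F# G#.
That puts C# below E#.
From C# to E# is 4 semitones, exactly the major third.

major third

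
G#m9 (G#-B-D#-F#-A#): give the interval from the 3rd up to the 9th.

major seventh

So we need the interval from B up to A#.
B up to A# spans 7 letter names and 11 semitones — a major seventh.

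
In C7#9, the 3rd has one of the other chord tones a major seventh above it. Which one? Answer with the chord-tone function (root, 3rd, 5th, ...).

Spelling the chord: C–E–G–Bb–D#.
The 3rd is E. A major seventh above E is D#.
D# is the chord's 9th.

9th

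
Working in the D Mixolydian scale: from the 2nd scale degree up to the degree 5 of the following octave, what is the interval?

Spelling the D Mixolydian scale: D E F# G A B C.
The 2nd scale degree is E and the degree 5 (up an octave) is A.
Counting 11 letters and 17 half steps from E gives a perfect eleventh.

perfect eleventh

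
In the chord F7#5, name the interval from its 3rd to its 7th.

diminished fifth

The chord tones of F+7 are F–A–C#–Eb.
The 3rd is A and the 7th is Eb.
A up to Eb is 6 semitones, a half step narrower than a perfect fifth, so the interval is diminished.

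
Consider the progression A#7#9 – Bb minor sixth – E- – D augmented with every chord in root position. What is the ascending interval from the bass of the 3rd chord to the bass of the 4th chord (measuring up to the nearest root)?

The roots are E and D.
From E to D: 10 semitones over a seventh = minor.

minor seventh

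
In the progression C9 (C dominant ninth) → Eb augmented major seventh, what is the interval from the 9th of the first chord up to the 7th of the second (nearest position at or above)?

The 9th of C9 (C dominant ninth) is D; the 7th of Eb augmented major seventh is D.
Counting 1 letters and 0 half steps from D gives a perfect unison.

P1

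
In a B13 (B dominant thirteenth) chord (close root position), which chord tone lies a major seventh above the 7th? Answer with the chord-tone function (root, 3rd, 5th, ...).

13th

B13: B D# F# A C# G#.
The 7th is A. A major seventh above A is G#.
G# is the chord's 13th.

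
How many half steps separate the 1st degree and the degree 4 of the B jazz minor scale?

5

The scale is B C# D E F# G# A#.
B up to E is a perfect fourth — 5 semitones.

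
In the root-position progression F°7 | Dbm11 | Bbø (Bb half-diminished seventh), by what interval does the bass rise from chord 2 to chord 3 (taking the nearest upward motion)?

The roots are Db and Bb.
Db up to Bb spans 6 letter names and 9 semitones — a major sixth.

M6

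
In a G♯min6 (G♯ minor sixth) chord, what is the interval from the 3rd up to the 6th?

G♯ minor sixth is spelled G♯–B–D♯–E♯.
So we need the interval from B up to E♯.
From B to E♯: 6 semitones over a fourth = augmented.

A4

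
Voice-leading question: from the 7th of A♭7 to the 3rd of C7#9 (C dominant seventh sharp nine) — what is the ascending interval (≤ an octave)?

A6

The 7th of A♭7 is G♭; the 3rd of C7#9 (C dominant seventh sharp nine) is E.
From G♭ to E: 10 semitones over a sixth = augmented.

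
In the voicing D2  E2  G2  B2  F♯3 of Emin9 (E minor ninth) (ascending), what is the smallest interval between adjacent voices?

Adjacent intervals: D2→E2 = major second; E2→G2 = minor third; G2→B2 = major third; B2→F♯3 = perfect fifth.
The smallest is D2 to E2, a major second (2 semitones).

major second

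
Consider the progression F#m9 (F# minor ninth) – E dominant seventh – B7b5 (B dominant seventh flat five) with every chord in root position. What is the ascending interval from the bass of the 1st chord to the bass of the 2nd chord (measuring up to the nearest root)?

minor 7th

The roots are F# and E.
From F# to E: 10 semitones over a seventh = minor.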